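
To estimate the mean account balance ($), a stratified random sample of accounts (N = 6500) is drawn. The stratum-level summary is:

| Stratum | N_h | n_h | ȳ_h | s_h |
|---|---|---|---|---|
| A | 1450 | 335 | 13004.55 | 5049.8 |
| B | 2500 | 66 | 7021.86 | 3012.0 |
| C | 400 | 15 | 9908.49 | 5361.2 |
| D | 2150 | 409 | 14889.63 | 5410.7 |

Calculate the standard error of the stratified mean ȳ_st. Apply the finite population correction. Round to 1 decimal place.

V̂(ȳ_st) = Σ W_h² (1 − n_h/N_h) s_h²/n_h, with W_h = N_h/N and N = 6500:
  stratum A: (1450/6500)²·(1 − 335/1450)·5049.8²/335 = 2912.86
  stratum B: (2500/6500)²·(1 − 66/2500)·3012.0²/66 = 19797
  stratum C: (400/6500)²·(1 − 15/400)·5361.2²/15 = 6984.36
  stratum D: (2150/6500)²·(1 − 409/2150)·5410.7²/409 = 6341.53
V̂(ȳ_st) = 36035.8
SE(ȳ_st) = √36035.8 = 189.831

SE(ȳ_st) ≈ 189.8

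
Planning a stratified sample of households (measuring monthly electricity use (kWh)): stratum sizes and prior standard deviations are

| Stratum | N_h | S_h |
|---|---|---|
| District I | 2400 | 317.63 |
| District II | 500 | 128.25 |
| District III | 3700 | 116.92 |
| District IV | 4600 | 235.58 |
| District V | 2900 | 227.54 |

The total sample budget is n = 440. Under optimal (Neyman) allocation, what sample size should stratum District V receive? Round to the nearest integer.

Neyman allocation: n_h = n · N_h S_h / Σ N_i S_i, with n = 440.
  stratum District I: N_h·S_h = 2400·317.63 = 762312.00
  stratum District II: N_h·S_h = 500·128.25 = 64125.00
  stratum District III: N_h·S_h = 3700·116.92 = 432604.00
  stratum District IV: N_h·S_h = 4600·235.58 = 1083668.00
  stratum District V: N_h·S_h = 2900·227.54 = 659866.00
Σ N_h S_h = 3002575.00
n for stratum District V = 440·659866.00/3002575.00 = 96.697 → 97

97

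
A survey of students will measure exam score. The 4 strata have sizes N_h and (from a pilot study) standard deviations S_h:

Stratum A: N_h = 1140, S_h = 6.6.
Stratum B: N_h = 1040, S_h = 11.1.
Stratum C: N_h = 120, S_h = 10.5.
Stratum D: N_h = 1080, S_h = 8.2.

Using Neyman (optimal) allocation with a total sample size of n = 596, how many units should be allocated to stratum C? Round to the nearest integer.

26

Neyman allocation: n_h = n · N_h S_h / Σ N_i S_i, with n = 596.
  stratum A: N_h·S_h = 1140·6.6 = 7524.00
  stratum B: N_h·S_h = 1040·11.1 = 11544.00
  stratum C: N_h·S_h = 120·10.5 = 1260.00
  stratum D: N_h·S_h = 1080·8.2 = 8856.00
Σ N_h S_h = 29184.00
n for stratum C = 596·1260.00/29184.00 = 25.732 → 26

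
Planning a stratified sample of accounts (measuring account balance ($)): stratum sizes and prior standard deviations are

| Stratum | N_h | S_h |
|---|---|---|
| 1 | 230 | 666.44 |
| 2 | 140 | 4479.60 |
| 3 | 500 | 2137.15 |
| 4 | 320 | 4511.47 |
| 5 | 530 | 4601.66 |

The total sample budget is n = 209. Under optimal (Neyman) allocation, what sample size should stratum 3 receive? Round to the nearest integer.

Neyman allocation: n_h = n · N_h S_h / Σ N_i S_i, with n = 209.
  stratum 1: N_h·S_h = 230·666.44 = 153281.20
  stratum 2: N_h·S_h = 140·4479.60 = 627144.00
  stratum 3: N_h·S_h = 500·2137.15 = 1068575.00
  stratum 4: N_h·S_h = 320·4511.47 = 1443670.40
  stratum 5: N_h·S_h = 530·4601.66 = 2438879.80
Σ N_h S_h = 5731550.40
n for stratum 3 = 209·1068575.00/5731550.40 = 38.965 → 39

39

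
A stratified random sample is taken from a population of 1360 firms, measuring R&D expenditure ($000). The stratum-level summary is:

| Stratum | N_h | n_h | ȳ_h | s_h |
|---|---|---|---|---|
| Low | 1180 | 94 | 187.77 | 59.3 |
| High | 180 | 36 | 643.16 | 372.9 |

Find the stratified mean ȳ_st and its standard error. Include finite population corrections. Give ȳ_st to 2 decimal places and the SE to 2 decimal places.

ȳ_st = Σ W_h ȳ_h = (1180·187.77 + 180·643.16)/1360 = 248.04221
V̂(ȳ_st) = Σ W_h² (1 − n_h/N_h) s_h²/n_h, with W_h = N_h/N and N = 1360:
  stratum Low: (1180/1360)²·(1 − 94/1180)·59.3²/94 = 25.9188
  stratum High: (180/1360)²·(1 − 36/180)·372.9²/36 = 54.1302
V̂(ȳ_st) = 80.049
SE(ȳ_st) = √80.049 = 8.94701

ȳ_st ≈ 248.04, SE ≈ 8.95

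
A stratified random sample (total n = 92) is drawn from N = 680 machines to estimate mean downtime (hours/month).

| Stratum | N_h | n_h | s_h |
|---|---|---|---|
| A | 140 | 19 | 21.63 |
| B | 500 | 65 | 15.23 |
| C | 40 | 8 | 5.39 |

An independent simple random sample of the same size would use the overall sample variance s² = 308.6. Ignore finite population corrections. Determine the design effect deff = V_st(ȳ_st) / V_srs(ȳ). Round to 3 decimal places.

deff ≈ 0.890

V̂(ȳ_st) = Σ W_h² s_h²/n_h, with W_h = N_h/N and N = 680:
  stratum A: (140/680)²·21.63²/19 = 1.04375
  stratum B: (500/680)²·15.23²/65 = 1.92934
  stratum C: (40/680)²·5.39²/8 = 0.0125658
V_st = 2.98566
V_srs = s²/n = 308.6/92 = 3.35435
deff = V_st / V_srs = 2.98566/3.35435 = 0.8901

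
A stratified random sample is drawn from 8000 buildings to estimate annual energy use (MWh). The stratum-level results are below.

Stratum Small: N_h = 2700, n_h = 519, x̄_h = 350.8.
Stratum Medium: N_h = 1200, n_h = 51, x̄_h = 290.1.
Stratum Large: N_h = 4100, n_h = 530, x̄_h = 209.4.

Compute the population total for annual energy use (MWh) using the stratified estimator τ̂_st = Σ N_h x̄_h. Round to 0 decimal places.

τ̂_st = Σ N_h x̄_h = 2700·350.8 + 1200·290.1 + 4100·209.4 = 2153820

τ̂_st ≈ 2153820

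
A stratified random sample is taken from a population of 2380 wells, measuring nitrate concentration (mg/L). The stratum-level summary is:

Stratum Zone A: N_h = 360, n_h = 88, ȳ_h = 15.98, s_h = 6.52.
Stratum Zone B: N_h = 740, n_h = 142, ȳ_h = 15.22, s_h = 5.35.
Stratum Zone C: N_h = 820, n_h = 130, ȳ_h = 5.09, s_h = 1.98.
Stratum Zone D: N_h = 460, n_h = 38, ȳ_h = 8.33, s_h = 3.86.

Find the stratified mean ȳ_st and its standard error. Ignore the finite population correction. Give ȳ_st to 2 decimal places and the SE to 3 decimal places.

ȳ_st = Σ W_h ȳ_h = (360·15.98 + 740·15.22 + 820·5.09 + 460·8.33)/2380 = 10.51311
V̂(ȳ_st) = Σ W_h² s_h²/n_h, with W_h = N_h/N and N = 2380:
  stratum Zone A: (360/2380)²·6.52²/88 = 0.0110526
  stratum Zone B: (740/2380)²·5.35²/142 = 0.0194863
  stratum Zone C: (820/2380)²·1.98²/130 = 0.00357982
  stratum Zone D: (460/2380)²·3.86²/38 = 0.0146471
V̂(ȳ_st) = 0.0487658
SE(ȳ_st) = √0.0487658 = 0.22083

ȳ_st ≈ 10.51, SE ≈ 0.221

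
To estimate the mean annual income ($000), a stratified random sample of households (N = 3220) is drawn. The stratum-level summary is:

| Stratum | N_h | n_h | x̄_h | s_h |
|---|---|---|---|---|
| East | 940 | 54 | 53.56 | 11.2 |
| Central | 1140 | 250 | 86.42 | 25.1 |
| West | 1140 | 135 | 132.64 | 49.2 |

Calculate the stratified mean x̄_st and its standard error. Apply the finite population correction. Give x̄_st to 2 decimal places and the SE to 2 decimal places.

x̄_st ≈ 93.19, SE ≈ 1.55

x̄_st = Σ W_h x̄_h = (940·53.56 + 1140·86.42 + 1140·132.64)/3220 = 93.19093
V̂(x̄_st) = Σ W_h² (1 − n_h/N_h) s_h²/n_h, with W_h = N_h/N and N = 3220:
  stratum East: (940/3220)²·(1 − 54/940)·11.2²/54 = 0.186592
  stratum Central: (1140/3220)²·(1 − 250/1140)·25.1²/250 = 0.246599
  stratum West: (1140/3220)²·(1 − 135/1140)·49.2²/135 = 1.98132
V̂(x̄_st) = 2.41451
SE(x̄_st) = √2.41451 = 1.55387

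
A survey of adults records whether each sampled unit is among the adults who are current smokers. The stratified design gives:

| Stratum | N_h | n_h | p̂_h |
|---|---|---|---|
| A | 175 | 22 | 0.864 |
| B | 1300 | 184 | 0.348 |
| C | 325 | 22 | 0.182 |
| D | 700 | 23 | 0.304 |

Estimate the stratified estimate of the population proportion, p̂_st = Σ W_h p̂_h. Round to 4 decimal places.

p̂_st ≈ 0.3502

N = 2500; stratum weights W_h = N_h/N.
p̂_st = Σ W_h p̂_h = (175·0.864 + 1300·0.348 + 325·0.182 + 700·0.304)/2500 = 0.35022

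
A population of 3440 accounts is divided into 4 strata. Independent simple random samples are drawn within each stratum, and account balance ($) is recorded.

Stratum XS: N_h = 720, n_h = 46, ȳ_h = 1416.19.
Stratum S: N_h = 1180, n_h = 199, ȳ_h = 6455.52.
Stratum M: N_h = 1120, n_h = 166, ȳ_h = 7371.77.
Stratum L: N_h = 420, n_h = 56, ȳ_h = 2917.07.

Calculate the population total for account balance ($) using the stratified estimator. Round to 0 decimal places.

τ̂_st = Σ N_h ȳ_h = 720·1416.19 + 1180·6455.52 + 1120·7371.77 + 420·2917.07 = 18118722

τ̂_st ≈ 18118722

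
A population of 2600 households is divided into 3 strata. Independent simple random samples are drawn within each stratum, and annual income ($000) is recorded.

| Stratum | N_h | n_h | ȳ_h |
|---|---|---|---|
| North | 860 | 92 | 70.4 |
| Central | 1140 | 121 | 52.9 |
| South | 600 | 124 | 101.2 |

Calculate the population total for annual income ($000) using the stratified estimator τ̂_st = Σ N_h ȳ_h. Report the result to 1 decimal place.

τ̂_st = Σ N_h ȳ_h = 860·70.4 + 1140·52.9 + 600·101.2 = 181570.0

τ̂_st ≈ 181570.0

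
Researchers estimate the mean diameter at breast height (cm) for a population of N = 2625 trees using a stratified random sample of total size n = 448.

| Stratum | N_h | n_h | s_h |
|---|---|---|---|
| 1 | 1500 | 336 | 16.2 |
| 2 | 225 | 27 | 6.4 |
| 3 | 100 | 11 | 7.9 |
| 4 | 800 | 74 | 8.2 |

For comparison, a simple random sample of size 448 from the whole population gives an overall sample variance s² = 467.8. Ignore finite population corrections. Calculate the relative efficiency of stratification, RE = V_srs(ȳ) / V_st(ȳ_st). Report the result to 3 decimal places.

RE ≈ 2.910

V̂(ȳ_st) = Σ W_h² s_h²/n_h, with W_h = N_h/N and N = 2625:
  stratum 1: (1500/2625)²·16.2²/336 = 0.255044
  stratum 2: (225/2625)²·6.4²/27 = 0.0111456
  stratum 3: (100/2625)²·7.9²/11 = 0.00823385
  stratum 4: (800/2625)²·8.2²/74 = 0.0843951
V_st = 0.358818
V_srs = s²/n = 467.8/448 = 1.0442
Relative efficiency = V_srs / V_st = 1.0442/0.358818 = 2.9101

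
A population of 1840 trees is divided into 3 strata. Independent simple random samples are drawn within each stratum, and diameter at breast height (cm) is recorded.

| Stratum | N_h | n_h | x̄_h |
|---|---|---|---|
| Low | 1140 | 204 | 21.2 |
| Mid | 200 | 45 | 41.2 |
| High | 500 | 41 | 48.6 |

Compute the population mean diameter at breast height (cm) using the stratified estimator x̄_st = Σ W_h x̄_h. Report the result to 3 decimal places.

N = Σ N_h = 1840. Stratum weights W_h = N_h/N.
x̄_st = (1140·21.2 + 200·41.2 + 500·48.6) / 1840 = 30.81957

x̄_st ≈ 30.820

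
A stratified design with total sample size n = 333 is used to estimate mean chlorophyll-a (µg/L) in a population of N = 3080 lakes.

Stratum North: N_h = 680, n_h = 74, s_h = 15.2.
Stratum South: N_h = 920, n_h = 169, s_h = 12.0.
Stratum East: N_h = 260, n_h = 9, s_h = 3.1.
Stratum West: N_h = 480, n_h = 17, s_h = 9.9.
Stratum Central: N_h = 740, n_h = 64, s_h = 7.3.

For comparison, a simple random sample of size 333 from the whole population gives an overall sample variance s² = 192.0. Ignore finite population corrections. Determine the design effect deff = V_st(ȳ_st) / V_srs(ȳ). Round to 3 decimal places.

V̂(ȳ_st) = Σ W_h² s_h²/n_h, with W_h = N_h/N and N = 3080:
  stratum North: (680/3080)²·15.2²/74 = 0.152185
  stratum South: (920/3080)²·12.0²/169 = 0.0760239
  stratum East: (260/3080)²·3.1²/9 = 0.00760897
  stratum West: (480/3080)²·9.9²/17 = 0.140024
  stratum Central: (740/3080)²·7.3²/64 = 0.0480649
V_st = 0.423907
V_srs = s²/n = 192.0/333 = 0.576577
deff = V_st / V_srs = 0.423907/0.576577 = 0.7352

deff ≈ 0.735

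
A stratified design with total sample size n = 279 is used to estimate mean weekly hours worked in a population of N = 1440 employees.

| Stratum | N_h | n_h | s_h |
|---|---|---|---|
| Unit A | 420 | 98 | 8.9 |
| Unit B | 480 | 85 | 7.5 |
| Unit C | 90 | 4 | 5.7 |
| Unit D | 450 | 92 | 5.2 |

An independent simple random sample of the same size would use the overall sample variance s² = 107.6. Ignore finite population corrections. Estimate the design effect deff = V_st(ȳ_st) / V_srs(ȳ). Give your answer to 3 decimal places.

deff ≈ 0.526

V̂(ȳ_st) = Σ W_h² s_h²/n_h, with W_h = N_h/N and N = 1440:
  stratum Unit A: (420/1440)²·8.9²/98 = 0.0687587
  stratum Unit B: (480/1440)²·7.5²/85 = 0.0735294
  stratum Unit C: (90/1440)²·5.7²/4 = 0.0317285
  stratum Unit D: (450/1440)²·5.2²/92 = 0.0287024
V_st = 0.202719
V_srs = s²/n = 107.6/279 = 0.385663
deff = V_st / V_srs = 0.202719/0.385663 = 0.5256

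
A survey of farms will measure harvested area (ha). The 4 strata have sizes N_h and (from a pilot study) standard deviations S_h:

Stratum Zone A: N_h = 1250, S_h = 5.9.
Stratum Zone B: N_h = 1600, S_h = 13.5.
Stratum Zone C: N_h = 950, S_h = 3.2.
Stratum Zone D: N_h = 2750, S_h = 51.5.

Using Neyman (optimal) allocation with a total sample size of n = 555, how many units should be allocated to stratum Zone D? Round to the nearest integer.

Neyman allocation: n_h = n · N_h S_h / Σ N_i S_i, with n = 555.
  stratum Zone A: N_h·S_h = 1250·5.9 = 7375.00
  stratum Zone B: N_h·S_h = 1600·13.5 = 21600.00
  stratum Zone C: N_h·S_h = 950·3.2 = 3040.00
  stratum Zone D: N_h·S_h = 2750·51.5 = 141625.00
Σ N_h S_h = 173640.00
n for stratum Zone D = 555·141625.00/173640.00 = 452.671 → 453

453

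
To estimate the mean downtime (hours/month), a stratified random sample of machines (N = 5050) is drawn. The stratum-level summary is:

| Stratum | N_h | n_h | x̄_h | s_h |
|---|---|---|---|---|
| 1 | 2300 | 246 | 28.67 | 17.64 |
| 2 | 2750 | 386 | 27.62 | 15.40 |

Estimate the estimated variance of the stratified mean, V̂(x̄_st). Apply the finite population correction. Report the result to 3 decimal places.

V̂(x̄_st) ≈ 0.391

V̂(x̄_st) = Σ W_h² (1 − n_h/N_h) s_h²/n_h, with W_h = N_h/N and N = 5050:
  stratum 1: (2300/5050)²·(1 − 246/2300)·17.64²/246 = 0.234319
  stratum 2: (2750/5050)²·(1 − 386/2750)·15.40²/386 = 0.156622
V̂(x̄_st) = 0.390941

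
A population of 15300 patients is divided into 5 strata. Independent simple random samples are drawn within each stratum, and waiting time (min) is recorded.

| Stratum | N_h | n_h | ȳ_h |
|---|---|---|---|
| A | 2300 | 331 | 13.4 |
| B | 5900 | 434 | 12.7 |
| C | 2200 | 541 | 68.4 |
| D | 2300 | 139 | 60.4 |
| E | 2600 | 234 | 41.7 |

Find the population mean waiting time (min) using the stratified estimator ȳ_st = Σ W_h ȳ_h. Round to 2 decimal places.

ȳ_st ≈ 32.91

N = Σ N_h = 15300. Stratum weights W_h = N_h/N.
ȳ_st = (2300·13.4 + 5900·12.7 + 2200·68.4 + 2300·60.4 + 2600·41.7) / 15300 = 32.9131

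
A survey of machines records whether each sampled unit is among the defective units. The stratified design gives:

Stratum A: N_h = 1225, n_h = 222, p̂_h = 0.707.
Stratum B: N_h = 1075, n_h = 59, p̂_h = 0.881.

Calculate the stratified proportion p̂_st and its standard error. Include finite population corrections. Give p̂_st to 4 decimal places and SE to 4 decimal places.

p̂_st ≈ 0.7883, SE ≈ 0.0243

N = 2300; stratum weights W_h = N_h/N.
p̂_st = Σ W_h p̂_h = (1225·0.707 + 1075·0.881)/2300 = 0.78833
V̂(p̂_st) = Σ W_h² (1 − n_h/N_h) p̂_h(1−p̂_h)/(n_h−1):
  stratum A: (1225/2300)²·(1 − 222/1225)·0.707·0.293/221 = 0.000217709
  stratum B: (1075/2300)²·(1 − 59/1075)·0.881·0.119/58 = 0.0003732
V̂(p̂_st) = 0.000590909; SE = √V̂ = 0.0243086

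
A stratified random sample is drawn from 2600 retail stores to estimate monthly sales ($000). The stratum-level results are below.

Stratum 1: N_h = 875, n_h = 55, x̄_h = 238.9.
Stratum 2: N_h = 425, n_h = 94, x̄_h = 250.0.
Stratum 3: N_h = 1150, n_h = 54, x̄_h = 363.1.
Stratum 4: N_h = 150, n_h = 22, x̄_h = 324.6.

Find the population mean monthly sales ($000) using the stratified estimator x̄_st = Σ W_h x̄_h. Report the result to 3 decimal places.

N = Σ N_h = 2600. Stratum weights W_h = N_h/N.
x̄_st = (875·238.9 + 425·250.0 + 1150·363.1 + 150·324.6) / 2600 = 300.59327

x̄_st ≈ 300.593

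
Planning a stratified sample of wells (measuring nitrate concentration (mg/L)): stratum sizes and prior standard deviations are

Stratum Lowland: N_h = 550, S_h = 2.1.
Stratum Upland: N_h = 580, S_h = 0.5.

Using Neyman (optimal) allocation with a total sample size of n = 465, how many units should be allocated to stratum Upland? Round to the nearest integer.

93

Neyman allocation: n_h = n · N_h S_h / Σ N_i S_i, with n = 465.
  stratum Lowland: N_h·S_h = 550·2.1 = 1155.00
  stratum Upland: N_h·S_h = 580·0.5 = 290.00
Σ N_h S_h = 1445.00
n for stratum Upland = 465·290.00/1445.00 = 93.322 → 93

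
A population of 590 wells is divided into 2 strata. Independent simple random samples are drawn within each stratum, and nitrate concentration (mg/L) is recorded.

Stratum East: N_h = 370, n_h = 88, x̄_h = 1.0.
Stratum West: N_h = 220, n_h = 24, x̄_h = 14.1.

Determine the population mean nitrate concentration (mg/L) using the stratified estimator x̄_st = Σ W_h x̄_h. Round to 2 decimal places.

N = Σ N_h = 590. Stratum weights W_h = N_h/N.
x̄_st = (370·1.0 + 220·14.1) / 590 = 5.8847

x̄_st ≈ 5.88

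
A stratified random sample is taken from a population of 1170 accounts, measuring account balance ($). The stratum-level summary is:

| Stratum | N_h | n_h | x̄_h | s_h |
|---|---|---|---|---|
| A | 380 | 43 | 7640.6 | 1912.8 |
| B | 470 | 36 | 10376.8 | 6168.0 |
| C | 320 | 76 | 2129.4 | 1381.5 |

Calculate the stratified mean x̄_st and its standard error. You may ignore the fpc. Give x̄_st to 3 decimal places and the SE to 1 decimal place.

x̄_st ≈ 7232.421, SE ≈ 425.9

x̄_st = Σ W_h x̄_h = (380·7640.6 + 470·10376.8 + 320·2129.4)/1170 = 7232.42051
V̂(x̄_st) = Σ W_h² s_h²/n_h, with W_h = N_h/N and N = 1170:
  stratum A: (380/1170)²·1912.8²/43 = 8975.65
  stratum B: (470/1170)²·6168.0²/36 = 170534
  stratum C: (320/1170)²·1381.5²/76 = 1878.52
V̂(x̄_st) = 181388
SE(x̄_st) = √181388 = 425.897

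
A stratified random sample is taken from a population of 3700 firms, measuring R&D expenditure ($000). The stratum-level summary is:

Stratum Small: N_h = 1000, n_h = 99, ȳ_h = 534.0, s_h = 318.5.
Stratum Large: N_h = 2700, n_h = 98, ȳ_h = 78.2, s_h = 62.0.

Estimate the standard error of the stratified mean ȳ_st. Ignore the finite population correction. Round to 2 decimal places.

SE(ȳ_st) ≈ 9.78

V̂(ȳ_st) = Σ W_h² s_h²/n_h, with W_h = N_h/N and N = 3700:
  stratum Small: (1000/3700)²·318.5²/99 = 74.848
  stratum Large: (2700/3700)²·62.0²/98 = 20.8873
V̂(ȳ_st) = 95.7353
SE(ȳ_st) = √95.7353 = 9.78444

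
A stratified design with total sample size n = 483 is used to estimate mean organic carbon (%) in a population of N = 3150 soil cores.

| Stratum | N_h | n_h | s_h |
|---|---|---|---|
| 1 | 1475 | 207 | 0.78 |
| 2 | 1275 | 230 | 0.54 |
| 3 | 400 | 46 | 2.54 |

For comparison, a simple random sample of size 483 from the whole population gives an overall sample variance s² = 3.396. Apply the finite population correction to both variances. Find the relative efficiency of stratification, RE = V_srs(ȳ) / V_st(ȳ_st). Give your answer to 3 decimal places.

RE ≈ 2.184

V̂(ȳ_st) = Σ W_h² (1 − n_h/N_h) s_h²/n_h, with W_h = N_h/N and N = 3150:
  stratum 1: (1475/3150)²·(1 − 207/1475)·0.78²/207 = 0.000553999
  stratum 2: (1275/3150)²·(1 − 230/1275)·0.54²/230 = 0.000170241
  stratum 3: (400/3150)²·(1 − 46/400)·2.54²/46 = 0.00200148
V_st = 0.00272572
V_srs = (1 − 483/3150)·3.396/483 = 0.00595296
Relative efficiency = V_srs / V_st = 0.00595296/0.00272572 = 2.1840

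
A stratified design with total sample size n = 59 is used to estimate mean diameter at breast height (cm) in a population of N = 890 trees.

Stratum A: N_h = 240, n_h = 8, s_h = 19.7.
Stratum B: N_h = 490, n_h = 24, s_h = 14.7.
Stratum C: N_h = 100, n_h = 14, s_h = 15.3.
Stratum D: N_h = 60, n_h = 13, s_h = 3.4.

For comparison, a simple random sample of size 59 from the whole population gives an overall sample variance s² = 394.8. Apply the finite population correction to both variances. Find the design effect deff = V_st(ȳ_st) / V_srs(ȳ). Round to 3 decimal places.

V̂(ȳ_st) = Σ W_h² (1 − n_h/N_h) s_h²/n_h, with W_h = N_h/N and N = 890:
  stratum A: (240/890)²·(1 − 8/240)·19.7²/8 = 3.41006
  stratum B: (490/890)²·(1 − 24/490)·14.7²/24 = 2.59553
  stratum C: (100/890)²·(1 − 14/100)·15.3²/14 = 0.18154
  stratum D: (60/890)²·(1 − 13/60)·3.4²/13 = 0.0031658
V_st = 6.19029
V_srs = (1 − 59/890)·394.8/59 = 6.24793
deff = V_st / V_srs = 6.19029/6.24793 = 0.9908

deff ≈ 0.991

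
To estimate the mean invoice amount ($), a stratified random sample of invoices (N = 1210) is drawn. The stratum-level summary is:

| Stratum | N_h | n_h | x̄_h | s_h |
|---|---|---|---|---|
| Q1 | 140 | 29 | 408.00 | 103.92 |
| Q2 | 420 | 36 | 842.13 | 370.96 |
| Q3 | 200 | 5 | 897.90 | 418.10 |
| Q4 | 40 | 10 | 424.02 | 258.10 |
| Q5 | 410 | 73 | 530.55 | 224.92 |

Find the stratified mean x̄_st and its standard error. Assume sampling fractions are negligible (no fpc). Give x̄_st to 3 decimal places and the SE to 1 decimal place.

x̄_st = Σ W_h x̄_h = (140·408.00 + 420·842.13 + 200·897.90 + 40·424.02 + 410·530.55)/1210 = 681.71975
V̂(x̄_st) = Σ W_h² s_h²/n_h, with W_h = N_h/N and N = 1210:
  stratum Q1: (140/1210)²·103.92²/29 = 4.98523
  stratum Q2: (420/1210)²·370.96²/36 = 460.553
  stratum Q3: (200/1210)²·418.10²/5 = 955.168
  stratum Q4: (40/1210)²·258.10²/10 = 7.2799
  stratum Q5: (410/1210)²·224.92²/73 = 79.5665
V̂(x̄_st) = 1507.55
SE(x̄_st) = √1507.55 = 38.8272

x̄_st ≈ 681.720, SE ≈ 38.8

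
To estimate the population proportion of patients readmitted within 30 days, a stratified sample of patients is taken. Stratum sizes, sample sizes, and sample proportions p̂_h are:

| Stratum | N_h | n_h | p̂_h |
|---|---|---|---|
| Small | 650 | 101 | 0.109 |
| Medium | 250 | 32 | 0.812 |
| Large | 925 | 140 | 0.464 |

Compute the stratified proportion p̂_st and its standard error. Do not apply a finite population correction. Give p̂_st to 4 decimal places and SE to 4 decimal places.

N = 1825; stratum weights W_h = N_h/N.
p̂_st = Σ W_h p̂_h = (650·0.109 + 250·0.812 + 925·0.464)/1825 = 0.38523
V̂(p̂_st) = Σ W_h² p̂_h(1−p̂_h)/(n_h−1):
  stratum Small: (650/1825)²·0.109·0.891/100 = 0.000123198
  stratum Medium: (250/1825)²·0.812·0.188/31 = 9.24073e-05
  stratum Large: (925/1825)²·0.464·0.536/139 = 0.000459648
V̂(p̂_st) = 0.000675254; SE = √V̂ = 0.0259857

p̂_st ≈ 0.3852, SE ≈ 0.0260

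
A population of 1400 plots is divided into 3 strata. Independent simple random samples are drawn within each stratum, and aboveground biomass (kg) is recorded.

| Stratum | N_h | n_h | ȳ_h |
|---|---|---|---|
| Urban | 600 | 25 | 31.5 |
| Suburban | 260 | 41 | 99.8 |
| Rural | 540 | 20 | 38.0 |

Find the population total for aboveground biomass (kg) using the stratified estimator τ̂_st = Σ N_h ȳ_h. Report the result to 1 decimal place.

τ̂_st ≈ 65368.0

τ̂_st = Σ N_h ȳ_h = 600·31.5 + 260·99.8 + 540·38.0 = 65368.0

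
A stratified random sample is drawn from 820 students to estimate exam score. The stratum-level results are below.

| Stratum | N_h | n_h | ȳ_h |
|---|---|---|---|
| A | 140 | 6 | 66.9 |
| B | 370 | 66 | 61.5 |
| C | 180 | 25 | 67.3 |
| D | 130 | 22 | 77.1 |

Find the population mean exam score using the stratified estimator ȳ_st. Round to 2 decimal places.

N = Σ N_h = 820. Stratum weights W_h = N_h/N.
ȳ_st = (140·66.9 + 370·61.5 + 180·67.3 + 130·77.1) / 820 = 66.1683

ȳ_st ≈ 66.17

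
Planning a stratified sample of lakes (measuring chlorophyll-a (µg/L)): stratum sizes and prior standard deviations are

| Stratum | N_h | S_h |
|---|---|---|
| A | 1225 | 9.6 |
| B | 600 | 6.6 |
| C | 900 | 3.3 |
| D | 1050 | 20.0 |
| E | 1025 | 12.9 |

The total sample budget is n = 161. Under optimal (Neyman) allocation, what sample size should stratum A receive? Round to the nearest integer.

Neyman allocation: n_h = n · N_h S_h / Σ N_i S_i, with n = 161.
  stratum A: N_h·S_h = 1225·9.6 = 11760.00
  stratum B: N_h·S_h = 600·6.6 = 3960.00
  stratum C: N_h·S_h = 900·3.3 = 2970.00
  stratum D: N_h·S_h = 1050·20.0 = 21000.00
  stratum E: N_h·S_h = 1025·12.9 = 13222.50
Σ N_h S_h = 52912.50
n for stratum A = 161·11760.00/52912.50 = 35.783 → 36

36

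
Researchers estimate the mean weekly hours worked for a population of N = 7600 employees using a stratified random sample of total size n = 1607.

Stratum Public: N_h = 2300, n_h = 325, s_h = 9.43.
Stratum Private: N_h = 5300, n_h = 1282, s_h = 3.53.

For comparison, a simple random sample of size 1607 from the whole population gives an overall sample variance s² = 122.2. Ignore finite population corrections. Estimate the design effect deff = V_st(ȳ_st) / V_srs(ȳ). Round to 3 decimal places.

deff ≈ 0.392

V̂(ȳ_st) = Σ W_h² s_h²/n_h, with W_h = N_h/N and N = 7600:
  stratum Public: (2300/7600)²·9.43²/325 = 0.0250593
  stratum Private: (5300/7600)²·3.53²/1282 = 0.004727
V_st = 0.0297863
V_srs = s²/n = 122.2/1607 = 0.0760423
deff = V_st / V_srs = 0.0297863/0.0760423 = 0.3917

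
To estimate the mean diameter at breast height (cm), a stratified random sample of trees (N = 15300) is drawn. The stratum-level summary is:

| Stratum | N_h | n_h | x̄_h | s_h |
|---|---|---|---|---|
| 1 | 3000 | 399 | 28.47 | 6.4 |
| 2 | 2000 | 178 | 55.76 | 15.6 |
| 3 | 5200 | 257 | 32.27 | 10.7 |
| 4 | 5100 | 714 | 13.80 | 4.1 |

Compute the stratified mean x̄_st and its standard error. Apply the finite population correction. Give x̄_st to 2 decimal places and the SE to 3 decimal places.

x̄_st = Σ W_h x̄_h = (3000·28.47 + 2000·55.76 + 5200·32.27 + 5100·13.80)/15300 = 28.43882
V̂(x̄_st) = Σ W_h² (1 − n_h/N_h) s_h²/n_h, with W_h = N_h/N and N = 15300:
  stratum 1: (3000/15300)²·(1 − 399/3000)·6.4²/399 = 0.00342189
  stratum 2: (2000/15300)²·(1 − 178/2000)·15.6²/178 = 0.0212826
  stratum 3: (5200/15300)²·(1 − 257/5200)·10.7²/257 = 0.0489154
  stratum 4: (5100/15300)²·(1 − 714/5100)·4.1²/714 = 0.0022497
V̂(x̄_st) = 0.0758696
SE(x̄_st) = √0.0758696 = 0.275444

x̄_st ≈ 28.44, SE ≈ 0.275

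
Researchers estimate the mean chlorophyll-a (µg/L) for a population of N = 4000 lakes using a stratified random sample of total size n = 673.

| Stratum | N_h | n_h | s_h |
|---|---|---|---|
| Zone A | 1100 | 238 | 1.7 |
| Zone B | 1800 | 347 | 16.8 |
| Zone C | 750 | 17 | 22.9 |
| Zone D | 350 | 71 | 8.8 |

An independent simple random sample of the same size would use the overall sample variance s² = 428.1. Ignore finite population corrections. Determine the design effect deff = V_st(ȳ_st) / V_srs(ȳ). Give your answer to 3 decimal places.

V̂(ȳ_st) = Σ W_h² s_h²/n_h, with W_h = N_h/N and N = 4000:
  stratum Zone A: (1100/4000)²·1.7²/238 = 0.000918304
  stratum Zone B: (1800/4000)²·16.8²/347 = 0.164708
  stratum Zone C: (750/4000)²·22.9²/17 = 1.08449
  stratum Zone D: (350/4000)²·8.8²/71 = 0.0083507
V_st = 1.25846
V_srs = s²/n = 428.1/673 = 0.636107
deff = V_st / V_srs = 1.25846/0.636107 = 1.9784

deff ≈ 1.978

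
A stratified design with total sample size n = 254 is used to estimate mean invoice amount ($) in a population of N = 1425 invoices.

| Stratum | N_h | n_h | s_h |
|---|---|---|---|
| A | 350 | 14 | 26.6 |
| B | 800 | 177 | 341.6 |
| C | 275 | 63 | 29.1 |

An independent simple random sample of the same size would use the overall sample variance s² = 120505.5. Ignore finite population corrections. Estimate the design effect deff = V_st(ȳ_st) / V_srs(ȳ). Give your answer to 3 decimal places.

deff ≈ 0.445

V̂(ȳ_st) = Σ W_h² s_h²/n_h, with W_h = N_h/N and N = 1425:
  stratum A: (350/1425)²·26.6²/14 = 3.04889
  stratum B: (800/1425)²·341.6²/177 = 207.784
  stratum C: (275/1425)²·29.1²/63 = 0.500589
V_st = 211.334
V_srs = s²/n = 120505.5/254 = 474.431
deff = V_st / V_srs = 211.334/474.431 = 0.4454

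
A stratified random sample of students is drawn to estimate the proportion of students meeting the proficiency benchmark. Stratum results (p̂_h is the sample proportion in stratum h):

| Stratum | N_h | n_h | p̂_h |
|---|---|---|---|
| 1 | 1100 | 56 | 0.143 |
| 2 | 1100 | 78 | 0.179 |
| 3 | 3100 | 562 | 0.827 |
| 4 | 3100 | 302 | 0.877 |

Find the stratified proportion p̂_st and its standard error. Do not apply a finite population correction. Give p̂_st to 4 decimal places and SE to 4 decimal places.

p̂_st ≈ 0.6710, SE ≈ 0.0124

N = 8400; stratum weights W_h = N_h/N.
p̂_st = Σ W_h p̂_h = (1100·0.143 + 1100·0.179 + 3100·0.827 + 3100·0.877)/8400 = 0.67102
V̂(p̂_st) = Σ W_h² p̂_h(1−p̂_h)/(n_h−1):
  stratum 1: (1100/8400)²·0.143·0.857/55 = 3.82103e-05
  stratum 2: (1100/8400)²·0.179·0.821/77 = 3.2729e-05
  stratum 3: (3100/8400)²·0.827·0.173/561 = 3.47339e-05
  stratum 4: (3100/8400)²·0.877·0.123/301 = 4.88094e-05
V̂(p̂_st) = 0.000154483; SE = √V̂ = 0.0124291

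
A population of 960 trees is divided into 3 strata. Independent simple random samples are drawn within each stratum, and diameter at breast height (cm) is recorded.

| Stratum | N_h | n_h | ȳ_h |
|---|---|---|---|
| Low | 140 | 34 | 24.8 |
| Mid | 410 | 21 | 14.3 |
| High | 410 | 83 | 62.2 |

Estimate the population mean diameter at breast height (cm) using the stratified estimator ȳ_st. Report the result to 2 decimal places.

ȳ_st ≈ 36.29

N = Σ N_h = 960. Stratum weights W_h = N_h/N.
ȳ_st = (140·24.8 + 410·14.3 + 410·62.2) / 960 = 36.2885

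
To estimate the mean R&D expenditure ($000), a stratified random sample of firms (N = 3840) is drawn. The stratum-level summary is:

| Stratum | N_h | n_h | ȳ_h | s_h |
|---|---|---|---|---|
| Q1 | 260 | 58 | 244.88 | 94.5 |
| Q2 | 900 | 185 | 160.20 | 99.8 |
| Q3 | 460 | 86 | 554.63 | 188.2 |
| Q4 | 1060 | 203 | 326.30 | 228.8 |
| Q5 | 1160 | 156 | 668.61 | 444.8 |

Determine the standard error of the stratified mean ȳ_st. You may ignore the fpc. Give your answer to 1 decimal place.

SE(ȳ_st) ≈ 12.0

V̂(ȳ_st) = Σ W_h² s_h²/n_h, with W_h = N_h/N and N = 3840:
  stratum Q1: (260/3840)²·94.5²/58 = 0.705862
  stratum Q2: (900/3840)²·99.8²/185 = 2.95741
  stratum Q3: (460/3840)²·188.2²/86 = 5.91009
  stratum Q4: (1060/3840)²·228.8²/203 = 19.6501
  stratum Q5: (1160/3840)²·444.8²/156 = 115.733
V̂(ȳ_st) = 144.957
SE(ȳ_st) = √144.957 = 12.0398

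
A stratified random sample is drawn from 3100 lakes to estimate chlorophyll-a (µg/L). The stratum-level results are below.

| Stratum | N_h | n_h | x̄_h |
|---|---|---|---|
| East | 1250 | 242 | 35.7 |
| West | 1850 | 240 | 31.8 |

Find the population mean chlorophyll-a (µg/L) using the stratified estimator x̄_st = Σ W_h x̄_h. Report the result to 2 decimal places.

x̄_st ≈ 33.37

N = Σ N_h = 3100. Stratum weights W_h = N_h/N.
x̄_st = (1250·35.7 + 1850·31.8) / 3100 = 33.3726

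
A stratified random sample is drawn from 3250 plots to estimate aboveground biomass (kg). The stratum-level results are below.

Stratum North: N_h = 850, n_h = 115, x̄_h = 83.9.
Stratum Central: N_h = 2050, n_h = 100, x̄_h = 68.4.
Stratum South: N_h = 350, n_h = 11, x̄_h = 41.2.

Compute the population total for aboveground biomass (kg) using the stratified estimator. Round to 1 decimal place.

τ̂_st ≈ 225955.0

τ̂_st = Σ N_h x̄_h = 850·83.9 + 2050·68.4 + 350·41.2 = 225955.0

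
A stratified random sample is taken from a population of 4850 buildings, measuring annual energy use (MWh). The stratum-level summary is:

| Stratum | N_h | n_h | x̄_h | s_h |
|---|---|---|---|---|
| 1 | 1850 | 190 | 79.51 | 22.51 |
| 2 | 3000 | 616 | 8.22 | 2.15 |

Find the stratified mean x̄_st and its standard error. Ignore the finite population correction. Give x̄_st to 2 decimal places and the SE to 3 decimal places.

x̄_st = Σ W_h x̄_h = (1850·79.51 + 3000·8.22)/4850 = 35.41309
V̂(x̄_st) = Σ W_h² s_h²/n_h, with W_h = N_h/N and N = 4850:
  stratum 1: (1850/4850)²·22.51²/190 = 0.388023
  stratum 2: (3000/4850)²·2.15²/616 = 0.00287115
V̂(x̄_st) = 0.390894
SE(x̄_st) = √0.390894 = 0.625215

x̄_st ≈ 35.41, SE ≈ 0.625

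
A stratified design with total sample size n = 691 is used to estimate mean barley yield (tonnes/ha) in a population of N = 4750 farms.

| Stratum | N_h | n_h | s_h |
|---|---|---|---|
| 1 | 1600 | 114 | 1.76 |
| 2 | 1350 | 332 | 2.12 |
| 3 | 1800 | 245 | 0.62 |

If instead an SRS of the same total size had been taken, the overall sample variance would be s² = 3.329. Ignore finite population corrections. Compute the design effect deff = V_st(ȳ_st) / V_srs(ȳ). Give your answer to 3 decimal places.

V̂(ȳ_st) = Σ W_h² s_h²/n_h, with W_h = N_h/N and N = 4750:
  stratum 1: (1600/4750)²·1.76²/114 = 0.003083
  stratum 2: (1350/4750)²·2.12²/332 = 0.00109349
  stratum 3: (1800/4750)²·0.62²/245 = 0.000225307
V_st = 0.00440179
V_srs = s²/n = 3.329/691 = 0.00481766
deff = V_st / V_srs = 0.00440179/0.00481766 = 0.9137

deff ≈ 0.914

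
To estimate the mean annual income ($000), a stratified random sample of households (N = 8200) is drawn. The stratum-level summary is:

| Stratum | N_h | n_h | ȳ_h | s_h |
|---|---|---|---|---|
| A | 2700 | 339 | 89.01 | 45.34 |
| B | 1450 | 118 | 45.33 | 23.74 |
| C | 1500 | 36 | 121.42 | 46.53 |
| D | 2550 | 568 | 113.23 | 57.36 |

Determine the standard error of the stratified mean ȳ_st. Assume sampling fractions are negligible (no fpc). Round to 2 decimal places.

SE(ȳ_st) ≈ 1.84

V̂(ȳ_st) = Σ W_h² s_h²/n_h, with W_h = N_h/N and N = 8200:
  stratum A: (2700/8200)²·45.34²/339 = 0.657451
  stratum B: (1450/8200)²·23.74²/118 = 0.149344
  stratum C: (1500/8200)²·46.53²/36 = 2.01242
  stratum D: (2550/8200)²·57.36²/568 = 0.560174
V̂(ȳ_st) = 3.37939
SE(ȳ_st) = √3.37939 = 1.83831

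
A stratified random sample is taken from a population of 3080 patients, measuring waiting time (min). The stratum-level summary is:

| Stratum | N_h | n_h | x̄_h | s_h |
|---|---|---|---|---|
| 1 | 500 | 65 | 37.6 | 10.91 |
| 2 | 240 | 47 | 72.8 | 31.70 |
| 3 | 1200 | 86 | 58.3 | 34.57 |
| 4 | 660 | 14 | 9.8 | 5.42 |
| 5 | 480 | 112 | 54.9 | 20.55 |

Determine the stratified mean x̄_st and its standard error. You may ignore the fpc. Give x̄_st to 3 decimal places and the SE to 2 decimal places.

x̄_st = Σ W_h x̄_h = (500·37.6 + 240·72.8 + 1200·58.3 + 660·9.8 + 480·54.9)/3080 = 45.14675
V̂(x̄_st) = Σ W_h² s_h²/n_h, with W_h = N_h/N and N = 3080:
  stratum 1: (500/3080)²·10.91²/65 = 0.0482586
  stratum 2: (240/3080)²·31.70²/47 = 0.12982
  stratum 3: (1200/3080)²·34.57²/86 = 2.10941
  stratum 4: (660/3080)²·5.42²/14 = 0.0963512
  stratum 5: (480/3080)²·20.55²/112 = 0.0915771
V̂(x̄_st) = 2.47542
SE(x̄_st) = √2.47542 = 1.57335

x̄_st ≈ 45.147, SE ≈ 1.57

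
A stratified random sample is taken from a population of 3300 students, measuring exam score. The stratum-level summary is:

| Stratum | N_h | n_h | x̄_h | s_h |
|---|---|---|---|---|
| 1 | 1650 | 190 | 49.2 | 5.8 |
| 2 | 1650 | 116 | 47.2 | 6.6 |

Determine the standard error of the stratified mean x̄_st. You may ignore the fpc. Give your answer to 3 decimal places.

SE(x̄_st) ≈ 0.372

V̂(x̄_st) = Σ W_h² s_h²/n_h, with W_h = N_h/N and N = 3300:
  stratum 1: (1650/3300)²·5.8²/190 = 0.0442632
  stratum 2: (1650/3300)²·6.6²/116 = 0.0938793
V̂(x̄_st) = 0.138142
SE(x̄_st) = √0.138142 = 0.371675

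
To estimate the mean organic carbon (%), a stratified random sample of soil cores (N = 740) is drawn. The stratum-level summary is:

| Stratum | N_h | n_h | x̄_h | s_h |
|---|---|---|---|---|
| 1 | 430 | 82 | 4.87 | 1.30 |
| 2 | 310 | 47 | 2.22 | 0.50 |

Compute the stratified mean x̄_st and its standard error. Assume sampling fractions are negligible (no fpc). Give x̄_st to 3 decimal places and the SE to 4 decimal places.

x̄_st ≈ 3.760, SE ≈ 0.0888

x̄_st = Σ W_h x̄_h = (430·4.87 + 310·2.22)/740 = 3.75986
V̂(x̄_st) = Σ W_h² s_h²/n_h, with W_h = N_h/N and N = 740:
  stratum 1: (430/740)²·1.30²/82 = 0.00695899
  stratum 2: (310/740)²·0.50²/47 = 0.000933474
V̂(x̄_st) = 0.00789247
SE(x̄_st) = √0.00789247 = 0.0888395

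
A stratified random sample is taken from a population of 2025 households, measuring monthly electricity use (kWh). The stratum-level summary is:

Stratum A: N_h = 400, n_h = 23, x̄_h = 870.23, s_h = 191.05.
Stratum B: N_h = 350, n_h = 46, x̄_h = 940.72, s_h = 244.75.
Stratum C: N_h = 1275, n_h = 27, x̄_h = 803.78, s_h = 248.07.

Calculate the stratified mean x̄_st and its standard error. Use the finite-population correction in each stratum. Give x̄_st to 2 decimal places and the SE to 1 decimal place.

x̄_st ≈ 840.57, SE ≈ 31.3

x̄_st = Σ W_h x̄_h = (400·870.23 + 350·940.72 + 1275·803.78)/2025 = 840.57457
V̂(x̄_st) = Σ W_h² (1 − n_h/N_h) s_h²/n_h, with W_h = N_h/N and N = 2025:
  stratum A: (400/2025)²·(1 − 23/400)·191.05²/23 = 58.3603
  stratum B: (350/2025)²·(1 − 46/350)·244.75²/46 = 33.7893
  stratum C: (1275/2025)²·(1 − 27/1275)·248.07²/27 = 884.422
V̂(x̄_st) = 976.571
SE(x̄_st) = √976.571 = 31.2501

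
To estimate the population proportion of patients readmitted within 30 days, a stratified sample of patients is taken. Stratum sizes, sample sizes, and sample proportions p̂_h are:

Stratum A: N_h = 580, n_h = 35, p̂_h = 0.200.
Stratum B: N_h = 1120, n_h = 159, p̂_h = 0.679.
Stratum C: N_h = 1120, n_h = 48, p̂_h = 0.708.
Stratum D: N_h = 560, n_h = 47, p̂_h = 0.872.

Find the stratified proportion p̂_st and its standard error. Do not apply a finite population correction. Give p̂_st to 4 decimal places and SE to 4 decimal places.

p̂_st ≈ 0.6384, SE ≈ 0.0290

N = 3380; stratum weights W_h = N_h/N.
p̂_st = Σ W_h p̂_h = (580·0.200 + 1120·0.679 + 1120·0.708 + 560·0.872)/3380 = 0.63839
V̂(p̂_st) = Σ W_h² p̂_h(1−p̂_h)/(n_h−1):
  stratum A: (580/3380)²·0.200·0.800/34 = 0.000138568
  stratum B: (1120/3380)²·0.679·0.321/158 = 0.000151468
  stratum C: (1120/3380)²·0.708·0.292/47 = 0.000482971
  stratum D: (560/3380)²·0.872·0.128/46 = 6.66057e-05
V̂(p̂_st) = 0.000839613; SE = √V̂ = 0.0289761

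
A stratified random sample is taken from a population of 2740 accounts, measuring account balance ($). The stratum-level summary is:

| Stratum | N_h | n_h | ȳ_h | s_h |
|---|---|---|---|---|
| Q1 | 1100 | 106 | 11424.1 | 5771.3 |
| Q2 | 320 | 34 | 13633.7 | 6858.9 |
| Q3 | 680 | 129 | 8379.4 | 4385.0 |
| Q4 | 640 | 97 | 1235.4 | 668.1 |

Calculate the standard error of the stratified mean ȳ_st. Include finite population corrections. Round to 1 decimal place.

V̂(ȳ_st) = Σ W_h² (1 − n_h/N_h) s_h²/n_h, with W_h = N_h/N and N = 2740:
  stratum Q1: (1100/2740)²·(1 − 106/1100)·5771.3²/106 = 45763.5
  stratum Q2: (320/2740)²·(1 − 34/320)·6858.9²/34 = 16867.3
  stratum Q3: (680/2740)²·(1 − 129/680)·4385.0²/129 = 7438.9
  stratum Q4: (640/2740)²·(1 − 97/640)·668.1²/97 = 213.005
V̂(ȳ_st) = 70282.7
SE(ȳ_st) = √70282.7 = 265.109

SE(ȳ_st) ≈ 265.1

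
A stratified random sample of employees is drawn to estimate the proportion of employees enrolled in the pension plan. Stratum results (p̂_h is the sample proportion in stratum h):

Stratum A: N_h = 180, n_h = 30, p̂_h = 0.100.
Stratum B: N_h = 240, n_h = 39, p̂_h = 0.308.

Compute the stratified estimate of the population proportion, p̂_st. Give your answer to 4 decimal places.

p̂_st ≈ 0.2189

N = 420; stratum weights W_h = N_h/N.
p̂_st = Σ W_h p̂_h = (180·0.100 + 240·0.308)/420 = 0.21886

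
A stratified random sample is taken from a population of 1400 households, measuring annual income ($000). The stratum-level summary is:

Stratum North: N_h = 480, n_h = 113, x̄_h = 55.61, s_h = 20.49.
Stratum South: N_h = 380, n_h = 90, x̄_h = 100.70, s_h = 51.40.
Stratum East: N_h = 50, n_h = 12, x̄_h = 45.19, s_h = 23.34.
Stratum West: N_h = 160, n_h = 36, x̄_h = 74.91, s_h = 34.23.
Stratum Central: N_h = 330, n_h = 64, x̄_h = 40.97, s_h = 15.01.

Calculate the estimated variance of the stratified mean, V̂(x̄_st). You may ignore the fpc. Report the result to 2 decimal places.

V̂(x̄_st) ≈ 3.28

V̂(x̄_st) = Σ W_h² s_h²/n_h, with W_h = N_h/N and N = 1400:
  stratum North: (480/1400)²·20.49²/113 = 0.436749
  stratum South: (380/1400)²·51.40²/90 = 2.16269
  stratum East: (50/1400)²·23.34²/12 = 0.0579034
  stratum West: (160/1400)²·34.23²/36 = 0.425104
  stratum Central: (330/1400)²·15.01²/64 = 0.195593
V̂(x̄_st) = 3.27804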